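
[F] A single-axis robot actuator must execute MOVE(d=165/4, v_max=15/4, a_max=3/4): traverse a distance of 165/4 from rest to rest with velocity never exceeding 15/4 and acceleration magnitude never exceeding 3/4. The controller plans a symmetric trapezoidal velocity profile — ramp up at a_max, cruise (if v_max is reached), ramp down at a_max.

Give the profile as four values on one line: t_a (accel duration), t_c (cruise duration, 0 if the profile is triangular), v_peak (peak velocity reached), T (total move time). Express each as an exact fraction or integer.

t_a=5 t_c=6 v_peak=15/4 T=16

v_max²/a_max = (15/4)²/(3/4) = 75/4
165/4 ≥ 75/4 so v_max reached
t_a = (15/4)/(3/4) = 5; v_peak = 15/4
d_cruise = 165/4 − 75/4 = 45/2; t_c = (45/2)/(15/4) = 6
T = 2·5 + 6 = 16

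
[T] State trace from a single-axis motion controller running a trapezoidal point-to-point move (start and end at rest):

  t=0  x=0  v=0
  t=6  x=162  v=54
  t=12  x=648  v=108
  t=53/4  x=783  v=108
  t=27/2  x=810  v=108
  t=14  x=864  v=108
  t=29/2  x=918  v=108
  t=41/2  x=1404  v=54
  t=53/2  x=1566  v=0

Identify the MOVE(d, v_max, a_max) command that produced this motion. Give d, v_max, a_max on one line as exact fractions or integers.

final state: t=53/2, x=1566, v=0 → d = 1566
a_max = (54−0)/(6−0) = 9
max v = 108 over t∈[12,29/2] → v_max = 108
check: 108·(12+5/2) = 1566 ✓

d=1566 v_max=108 a_max=9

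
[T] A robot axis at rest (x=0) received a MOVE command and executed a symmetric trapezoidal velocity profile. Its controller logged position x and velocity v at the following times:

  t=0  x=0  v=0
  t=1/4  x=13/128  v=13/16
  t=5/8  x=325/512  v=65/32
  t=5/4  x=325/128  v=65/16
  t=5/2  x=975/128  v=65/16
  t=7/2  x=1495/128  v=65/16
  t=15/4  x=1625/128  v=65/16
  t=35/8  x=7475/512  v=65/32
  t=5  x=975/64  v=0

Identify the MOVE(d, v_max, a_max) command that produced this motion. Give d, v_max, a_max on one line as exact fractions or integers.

d=975/64 v_max=65/16 a_max=13/4

final state: t=5, x=975/64, v=0 → d = 975/64
a_max = (13/16−0)/(1/4−0) = 13/4
max v = 65/16 over t∈[5/4,15/4] → v_max = 65/16
check: 65/16·(5/4+5/2) = 975/64 ✓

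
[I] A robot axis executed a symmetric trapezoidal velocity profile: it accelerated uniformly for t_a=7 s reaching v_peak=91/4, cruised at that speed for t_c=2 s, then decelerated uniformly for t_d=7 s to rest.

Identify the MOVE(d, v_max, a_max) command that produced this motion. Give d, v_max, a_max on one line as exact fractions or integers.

a_max = (91/4)/7 = 13/4
d_a = ½·91/4·7 = 637/8; d_c = 91/4·2 = 91/2
d = 2·637/8 + 91/2 = 819/4
t_c = 2 > 0 → v_max = v_peak = 91/4

d=819/4 v_max=91/4 a_max=13/4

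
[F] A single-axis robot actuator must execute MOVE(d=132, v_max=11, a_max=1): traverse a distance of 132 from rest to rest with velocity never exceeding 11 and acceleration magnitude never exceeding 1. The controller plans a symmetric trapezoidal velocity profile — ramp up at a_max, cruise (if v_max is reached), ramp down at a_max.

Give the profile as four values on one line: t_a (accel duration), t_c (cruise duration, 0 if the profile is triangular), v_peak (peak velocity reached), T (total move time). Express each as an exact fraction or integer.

vₘ²/aₘ = 11²/1 = 121
132 ≥ 121 ⇒ cruise phase
t_a = 11/1 = 11; v_peak = 11
d_cruise = 132 − 121 = 11; t_c = 11/11 = 1
T = 2·11 + 1 = 23

t_a=11 t_c=1 v_peak=11 T=23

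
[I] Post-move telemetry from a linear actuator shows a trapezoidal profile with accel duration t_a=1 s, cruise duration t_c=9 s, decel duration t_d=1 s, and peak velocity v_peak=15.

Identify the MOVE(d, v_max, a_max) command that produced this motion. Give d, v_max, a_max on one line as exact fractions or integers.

a_max = 15/1 = 15
d_a = ½·15·1 = 15/2; d_c = 15·9 = 135
d = 2·15/2 + 135 = 150
t_c = 9 > 0 so v_max = 15

d=150 v_max=15 a_max=15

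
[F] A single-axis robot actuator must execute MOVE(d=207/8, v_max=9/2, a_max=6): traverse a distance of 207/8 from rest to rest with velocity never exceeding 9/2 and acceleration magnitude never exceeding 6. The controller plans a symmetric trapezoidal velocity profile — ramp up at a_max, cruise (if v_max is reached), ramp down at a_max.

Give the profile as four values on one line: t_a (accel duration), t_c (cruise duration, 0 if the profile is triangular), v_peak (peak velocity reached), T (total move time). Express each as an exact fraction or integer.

t_a=3/4 t_c=5 v_peak=9/2 T=13/2

v_max²/a_max = (9/2)²/6 = 27/8
207/8 ≥ 27/8 so v_max reached
t_a = (9/2)/6 = 3/4; v_peak = 9/2
d_cruise = 207/8 − 27/8 = 45/2; t_c = (45/2)/(9/2) = 5
T = 2·3/4 + 5 = 13/2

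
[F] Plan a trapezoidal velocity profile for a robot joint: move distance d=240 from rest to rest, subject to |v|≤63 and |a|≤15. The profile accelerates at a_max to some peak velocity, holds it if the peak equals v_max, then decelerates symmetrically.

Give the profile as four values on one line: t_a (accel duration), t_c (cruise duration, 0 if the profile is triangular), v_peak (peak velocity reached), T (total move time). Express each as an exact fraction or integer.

t_a=4 t_c=0 v_peak=60 T=8

(v_max)²/a_max = 63²/15 = 1323/5
240 < 1323/5 → triangular
v_peak = √(240·15) = √3600 = 60
t_a = 60/15 = 4; t_c = 0
T = 2·4 = 8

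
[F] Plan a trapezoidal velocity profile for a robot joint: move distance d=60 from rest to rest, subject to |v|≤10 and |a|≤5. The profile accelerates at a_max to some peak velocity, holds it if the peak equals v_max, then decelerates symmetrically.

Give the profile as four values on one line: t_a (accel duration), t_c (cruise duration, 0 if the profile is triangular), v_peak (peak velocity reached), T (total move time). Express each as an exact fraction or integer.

t_a=2 t_c=4 v_peak=10 T=8

v_max²/a_max = 10²/5 = 20
60 ≥ 20 ⇒ cruise phase
t_a = 10/5 = 2; v_peak = 10
d_cruise = 60 − 20 = 40; t_c = 40/10 = 4
T = 2·2 + 4 = 8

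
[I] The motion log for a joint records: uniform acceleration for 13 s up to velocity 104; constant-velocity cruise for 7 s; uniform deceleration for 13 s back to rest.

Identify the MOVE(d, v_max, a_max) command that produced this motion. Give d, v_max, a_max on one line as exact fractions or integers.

a_max = 104/13 = 8
d_a = ½·104·13 = 676; d_c = 104·7 = 728
d = 2·676 + 728 = 2080
t_c = 7 > 0 ⇒ limit active, v_max = 104

d=2080 v_max=104 a_max=8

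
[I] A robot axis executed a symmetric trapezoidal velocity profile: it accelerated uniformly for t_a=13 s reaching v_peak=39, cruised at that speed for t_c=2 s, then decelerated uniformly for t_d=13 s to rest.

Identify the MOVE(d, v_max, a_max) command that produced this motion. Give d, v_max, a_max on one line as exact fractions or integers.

d=585 v_max=39 a_max=3

a_max = 39/13 = 3
d_a = ½·39·13 = 507/2; d_c = 39·2 = 78
d = 2·507/2 + 78 = 585
t_c = 2 > 0 ⇒ limit active, v_max = 39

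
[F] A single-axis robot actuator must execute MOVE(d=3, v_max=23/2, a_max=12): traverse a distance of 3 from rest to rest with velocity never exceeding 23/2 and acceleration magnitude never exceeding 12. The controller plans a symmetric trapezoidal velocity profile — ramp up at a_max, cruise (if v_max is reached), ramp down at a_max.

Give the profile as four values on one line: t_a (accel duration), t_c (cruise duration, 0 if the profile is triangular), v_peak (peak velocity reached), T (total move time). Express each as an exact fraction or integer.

v_max²/a_max = (23/2)²/12 = 529/48
3 < 529/48 so t_c = 0
v_peak = √(3·12) = √36 = 6
t_a = 6/12 = 1/2; t_c = 0
T = 2·1/2 = 1

t_a=1/2 t_c=0 v_peak=6 T=1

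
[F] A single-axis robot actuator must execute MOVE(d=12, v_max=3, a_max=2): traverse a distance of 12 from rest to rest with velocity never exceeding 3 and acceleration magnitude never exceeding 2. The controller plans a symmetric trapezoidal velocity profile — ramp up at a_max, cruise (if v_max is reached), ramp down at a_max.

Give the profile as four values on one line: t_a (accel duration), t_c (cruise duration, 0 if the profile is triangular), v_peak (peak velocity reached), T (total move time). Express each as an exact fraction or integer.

t_a=3/2 t_c=5/2 v_peak=3 T=11/2

vₘ²/aₘ = 3²/2 = 9/2
12 ≥ 9/2 ⇒ cruise phase
t_a = 3/2; v_peak = 3
d_cruise = 12 − 9/2 = 15/2; t_c = (15/2)/3 = 5/2
T = 2·3/2 + 5/2 = 11/2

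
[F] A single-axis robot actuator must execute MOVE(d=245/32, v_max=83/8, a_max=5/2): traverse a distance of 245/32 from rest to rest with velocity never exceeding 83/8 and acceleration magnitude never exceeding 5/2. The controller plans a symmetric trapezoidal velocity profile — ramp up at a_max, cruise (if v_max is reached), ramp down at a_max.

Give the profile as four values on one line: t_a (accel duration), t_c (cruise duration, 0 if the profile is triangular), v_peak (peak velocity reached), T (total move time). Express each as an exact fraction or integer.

(v_max)²/a_max = (83/8)²/(5/2) = 6889/160
245/32 < 6889/160 so t_c = 0
v_peak = √(245/32·5/2) = √(1225/64) = 35/8
t_a = (35/8)/(5/2) = 7/4; t_c = 0
T = 2·7/4 = 7/2

t_a=7/4 t_c=0 v_peak=35/8 T=7/2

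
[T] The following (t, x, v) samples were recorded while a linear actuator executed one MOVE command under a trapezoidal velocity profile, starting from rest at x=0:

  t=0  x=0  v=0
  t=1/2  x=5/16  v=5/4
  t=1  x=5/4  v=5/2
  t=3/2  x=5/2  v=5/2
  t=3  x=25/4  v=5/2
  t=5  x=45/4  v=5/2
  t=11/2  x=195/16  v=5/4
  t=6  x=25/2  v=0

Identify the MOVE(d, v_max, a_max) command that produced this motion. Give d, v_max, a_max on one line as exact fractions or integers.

final state: t=6, x=25/2, v=0 → d = 25/2
a_max = (5/4−0)/(1/2−0) = 5/2
max v = 5/2 over t∈[1,5] → v_max = 5/2
check: 5/2·(1+4) = 25/2 ✓

d=25/2 v_max=5/2 a_max=5/2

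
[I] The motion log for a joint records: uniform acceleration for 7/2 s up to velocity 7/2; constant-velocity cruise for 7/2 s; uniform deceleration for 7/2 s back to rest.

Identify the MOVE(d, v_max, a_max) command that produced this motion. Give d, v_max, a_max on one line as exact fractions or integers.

d=49/2 v_max=7/2 a_max=1

a_max = (7/2)/(7/2) = 1
d_a = ½·7/2·7/2 = 49/8; d_c = 7/2·7/2 = 49/4
d = 2·49/8 + 49/4 = 49/2
t_c = 7/2 > 0 → v_max = v_peak = 7/2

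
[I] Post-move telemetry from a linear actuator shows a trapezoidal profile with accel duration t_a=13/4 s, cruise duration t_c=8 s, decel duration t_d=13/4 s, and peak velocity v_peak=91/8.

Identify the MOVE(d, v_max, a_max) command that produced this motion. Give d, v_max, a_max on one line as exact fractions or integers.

d=4095/32 v_max=91/8 a_max=7/2

a_max = (91/8)/(13/4) = 7/2
d_a = ½·91/8·13/4 = 1183/64; d_c = 91/8·8 = 91
d = 2·1183/64 + 91 = 4095/32
t_c = 8 > 0 so v_max = 91/8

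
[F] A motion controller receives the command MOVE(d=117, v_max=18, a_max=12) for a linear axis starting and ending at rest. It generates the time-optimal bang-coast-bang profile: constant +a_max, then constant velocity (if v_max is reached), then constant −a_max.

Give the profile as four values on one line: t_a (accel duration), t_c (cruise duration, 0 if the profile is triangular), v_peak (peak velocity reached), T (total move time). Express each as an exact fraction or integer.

t_a=3/2 t_c=5 v_peak=18 T=8

vₘ²/aₘ = 18²/12 = 27
117 ≥ 27 so v_max reached
t_a = 18/12 = 3/2; v_peak = 18
d_cruise = 117 − 27 = 90; t_c = 90/18 = 5
T = 2·3/2 + 5 = 8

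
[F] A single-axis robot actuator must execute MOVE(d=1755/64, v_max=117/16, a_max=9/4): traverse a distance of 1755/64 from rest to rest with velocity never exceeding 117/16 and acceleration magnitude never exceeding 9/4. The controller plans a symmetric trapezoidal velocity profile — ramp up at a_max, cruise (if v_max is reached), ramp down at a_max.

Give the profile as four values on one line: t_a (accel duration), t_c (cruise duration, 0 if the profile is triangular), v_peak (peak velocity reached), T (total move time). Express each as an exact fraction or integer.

(v_max)²/a_max = (117/16)²/(9/4) = 1521/64
1755/64 ≥ 1521/64 so v_max reached
t_a = (117/16)/(9/4) = 13/4; v_peak = 117/16
d_cruise = 1755/64 − 1521/64 = 117/32; t_c = (117/32)/(117/16) = 1/2
T = 2·13/4 + 1/2 = 7

t_a=13/4 t_c=1/2 v_peak=117/16 T=7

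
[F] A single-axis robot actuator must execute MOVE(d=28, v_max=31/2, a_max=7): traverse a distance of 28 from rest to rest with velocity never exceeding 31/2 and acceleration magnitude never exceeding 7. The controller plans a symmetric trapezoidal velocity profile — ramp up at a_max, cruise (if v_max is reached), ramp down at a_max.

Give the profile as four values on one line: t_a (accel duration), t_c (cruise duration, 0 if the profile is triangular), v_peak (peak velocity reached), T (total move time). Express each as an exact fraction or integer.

t_a=2 t_c=0 v_peak=14 T=4

v_max²/a_max = (31/2)²/7 = 961/28
28 < 961/28 so t_c = 0
v_peak = √(28·7) = √196 = 14
t_a = 14/7 = 2; t_c = 0
T = 2·2 = 4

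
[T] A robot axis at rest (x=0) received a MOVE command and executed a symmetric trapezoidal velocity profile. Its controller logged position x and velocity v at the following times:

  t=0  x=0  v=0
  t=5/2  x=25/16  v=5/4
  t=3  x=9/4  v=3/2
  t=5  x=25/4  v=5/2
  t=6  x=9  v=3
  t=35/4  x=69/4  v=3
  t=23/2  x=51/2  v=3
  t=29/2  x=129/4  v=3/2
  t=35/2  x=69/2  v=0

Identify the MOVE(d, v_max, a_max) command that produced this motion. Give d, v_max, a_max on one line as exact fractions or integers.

d=69/2 v_max=3 a_max=1/2

final state: t=35/2, x=69/2, v=0 → d = 69/2
a_max = (5/4−0)/(5/2−0) = 1/2
max v = 3 over t∈[6,23/2] → v_max = 3
check: 3·(6+11/2) = 69/2 ✓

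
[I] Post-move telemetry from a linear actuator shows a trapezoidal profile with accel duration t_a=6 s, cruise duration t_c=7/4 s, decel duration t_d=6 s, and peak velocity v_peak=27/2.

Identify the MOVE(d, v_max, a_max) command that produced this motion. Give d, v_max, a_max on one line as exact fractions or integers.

d=837/8 v_max=27/2 a_max=9/4

a_max = (27/2)/6 = 9/4
d_a = ½·27/2·6 = 81/2; d_c = 27/2·7/4 = 189/8
d = 2·81/2 + 189/8 = 837/8
t_c = 7/4 > 0 ⇒ limit active, v_max = 27/2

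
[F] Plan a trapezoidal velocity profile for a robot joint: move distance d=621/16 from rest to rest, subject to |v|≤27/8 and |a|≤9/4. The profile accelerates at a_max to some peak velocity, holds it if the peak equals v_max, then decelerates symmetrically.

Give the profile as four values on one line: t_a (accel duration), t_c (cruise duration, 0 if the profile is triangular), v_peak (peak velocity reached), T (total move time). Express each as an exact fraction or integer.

(v_max)²/a_max = (27/8)²/(9/4) = 81/16
621/16 ≥ 81/16 → trapezoidal
t_a = (27/8)/(9/4) = 3/2; v_peak = 27/8
d_cruise = 621/16 − 81/16 = 135/4; t_c = (135/4)/(27/8) = 10
T = 2·3/2 + 10 = 13

t_a=3/2 t_c=10 v_peak=27/8 T=13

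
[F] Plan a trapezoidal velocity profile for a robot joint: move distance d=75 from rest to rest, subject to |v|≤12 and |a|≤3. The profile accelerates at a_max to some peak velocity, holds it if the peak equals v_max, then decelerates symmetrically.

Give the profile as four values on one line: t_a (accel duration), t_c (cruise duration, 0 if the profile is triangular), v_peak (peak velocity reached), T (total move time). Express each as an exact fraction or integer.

t_a=4 t_c=9/4 v_peak=12 T=41/4

vₘ²/aₘ = 12²/3 = 48
75 ≥ 48 so v_max reached
t_a = 12/3 = 4; v_peak = 12
d_cruise = 75 − 48 = 27; t_c = 27/12 = 9/4
T = 2·4 + 9/4 = 41/4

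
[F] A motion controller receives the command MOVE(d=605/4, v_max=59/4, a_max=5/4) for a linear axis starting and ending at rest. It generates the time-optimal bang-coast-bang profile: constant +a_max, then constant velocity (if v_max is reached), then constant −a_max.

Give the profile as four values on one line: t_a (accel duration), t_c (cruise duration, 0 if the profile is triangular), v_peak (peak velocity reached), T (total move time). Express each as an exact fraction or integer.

(v_max)²/a_max = (59/4)²/(5/4) = 3481/20
605/4 < 3481/20 so t_c = 0
v_peak = √(605/4·5/4) = √(3025/16) = 55/4
t_a = (55/4)/(5/4) = 11; t_c = 0
T = 2·11 = 22

t_a=11 t_c=0 v_peak=55/4 T=22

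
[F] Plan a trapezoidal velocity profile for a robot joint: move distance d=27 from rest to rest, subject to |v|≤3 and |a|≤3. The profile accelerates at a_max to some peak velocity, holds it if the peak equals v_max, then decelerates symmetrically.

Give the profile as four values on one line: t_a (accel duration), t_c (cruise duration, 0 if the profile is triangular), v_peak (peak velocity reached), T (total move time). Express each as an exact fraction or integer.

t_a=1 t_c=8 v_peak=3 T=10

(v_max)²/a_max = 3²/3 = 3
27 ≥ 3 ⇒ cruise phase
t_a = 3/3 = 1; v_peak = 3
d_cruise = 27 − 3 = 24; t_c = 24/3 = 8
T = 2·1 + 8 = 10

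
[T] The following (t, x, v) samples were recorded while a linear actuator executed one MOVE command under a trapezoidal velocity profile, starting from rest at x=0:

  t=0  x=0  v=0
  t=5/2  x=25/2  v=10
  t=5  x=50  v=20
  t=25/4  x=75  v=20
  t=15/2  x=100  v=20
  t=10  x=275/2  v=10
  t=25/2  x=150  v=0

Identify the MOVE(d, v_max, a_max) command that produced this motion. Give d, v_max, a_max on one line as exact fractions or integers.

d=150 v_max=20 a_max=4

final state: t=25/2, x=150, v=0 → d = 150
a_max = (10−0)/(5/2−0) = 4
max v = 20 over t∈[5,15/2] → v_max = 20
check: 20·(5+5/2) = 150 ✓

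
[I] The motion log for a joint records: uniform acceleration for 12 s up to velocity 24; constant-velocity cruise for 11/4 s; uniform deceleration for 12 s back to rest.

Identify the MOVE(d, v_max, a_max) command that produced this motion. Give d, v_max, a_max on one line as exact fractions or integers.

a_max = 24/12 = 2
d_a = ½·24·12 = 144; d_c = 24·11/4 = 66
d = 2·144 + 66 = 354
t_c = 11/4 > 0 → v_max = v_peak = 24

d=354 v_max=24 a_max=2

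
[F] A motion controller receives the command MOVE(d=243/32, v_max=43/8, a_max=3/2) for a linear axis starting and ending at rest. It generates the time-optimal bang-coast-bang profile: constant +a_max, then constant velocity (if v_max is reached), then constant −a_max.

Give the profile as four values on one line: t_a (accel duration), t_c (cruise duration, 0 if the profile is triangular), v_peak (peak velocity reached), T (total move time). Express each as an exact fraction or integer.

vₘ²/aₘ = (43/8)²/(3/2) = 1849/96
243/32 < 1849/96 → triangular
v_peak = √(243/32·3/2) = √(729/64) = 27/8
t_a = (27/8)/(3/2) = 9/4; t_c = 0
T = 2·9/4 = 9/2

t_a=9/4 t_c=0 v_peak=27/8 T=9/2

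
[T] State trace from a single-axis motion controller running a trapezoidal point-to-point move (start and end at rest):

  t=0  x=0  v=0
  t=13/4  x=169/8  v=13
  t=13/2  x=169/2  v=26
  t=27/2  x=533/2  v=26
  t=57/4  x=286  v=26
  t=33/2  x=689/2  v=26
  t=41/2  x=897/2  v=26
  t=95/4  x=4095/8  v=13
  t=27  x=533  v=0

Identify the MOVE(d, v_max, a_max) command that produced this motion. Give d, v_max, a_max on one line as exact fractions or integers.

final state: t=27, x=533, v=0 → d = 533
a_max = (13−0)/(13/4−0) = 4
max v = 26 over t∈[13/2,41/2] → v_max = 26
check: 26·(13/2+14) = 533 ✓

d=533 v_max=26 a_max=4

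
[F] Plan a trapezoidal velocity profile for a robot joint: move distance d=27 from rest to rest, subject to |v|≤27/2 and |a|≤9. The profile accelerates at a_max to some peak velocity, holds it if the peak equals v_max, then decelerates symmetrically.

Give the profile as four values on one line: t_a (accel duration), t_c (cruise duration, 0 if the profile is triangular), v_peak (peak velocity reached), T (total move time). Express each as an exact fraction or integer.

t_a=3/2 t_c=1/2 v_peak=27/2 T=7/2

vₘ²/aₘ = (27/2)²/9 = 81/4
27 ≥ 81/4 ⇒ cruise phase
t_a = (27/2)/9 = 3/2; v_peak = 27/2
d_cruise = 27 − 81/4 = 27/4; t_c = (27/4)/(27/2) = 1/2
T = 2·3/2 + 1/2 = 7/2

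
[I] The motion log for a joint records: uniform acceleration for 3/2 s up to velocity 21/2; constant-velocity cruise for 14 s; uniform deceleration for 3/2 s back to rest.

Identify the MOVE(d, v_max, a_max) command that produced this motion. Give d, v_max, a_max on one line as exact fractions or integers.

a_max = (21/2)/(3/2) = 7
d_a = ½·21/2·3/2 = 63/8; d_c = 21/2·14 = 147
d = 2·63/8 + 147 = 651/4
t_c = 14 > 0 ⇒ limit active, v_max = 21/2

d=651/4 v_max=21/2 a_max=7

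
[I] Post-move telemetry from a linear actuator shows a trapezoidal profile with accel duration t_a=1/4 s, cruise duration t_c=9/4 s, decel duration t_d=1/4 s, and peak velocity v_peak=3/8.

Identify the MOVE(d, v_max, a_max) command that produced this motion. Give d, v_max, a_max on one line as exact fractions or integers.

d=15/16 v_max=3/8 a_max=3/2

a_max = (3/8)/(1/4) = 3/2
d_a = ½·3/8·1/4 = 3/64; d_c = 3/8·9/4 = 27/32
d = 2·3/64 + 27/32 = 15/16
t_c = 9/4 > 0 ⇒ limit active, v_max = 3/8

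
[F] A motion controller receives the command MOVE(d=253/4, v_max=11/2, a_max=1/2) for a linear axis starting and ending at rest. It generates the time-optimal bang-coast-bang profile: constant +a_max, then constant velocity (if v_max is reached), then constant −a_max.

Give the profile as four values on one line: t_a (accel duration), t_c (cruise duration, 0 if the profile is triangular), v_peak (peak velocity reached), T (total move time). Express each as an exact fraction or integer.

t_a=11 t_c=1/2 v_peak=11/2 T=45/2

(v_max)²/a_max = (11/2)²/(1/2) = 121/2
253/4 ≥ 121/2 → trapezoidal
t_a = (11/2)/(1/2) = 11; v_peak = 11/2
d_cruise = 253/4 − 121/2 = 11/4; t_c = (11/4)/(11/2) = 1/2
T = 2·11 + 1/2 = 45/2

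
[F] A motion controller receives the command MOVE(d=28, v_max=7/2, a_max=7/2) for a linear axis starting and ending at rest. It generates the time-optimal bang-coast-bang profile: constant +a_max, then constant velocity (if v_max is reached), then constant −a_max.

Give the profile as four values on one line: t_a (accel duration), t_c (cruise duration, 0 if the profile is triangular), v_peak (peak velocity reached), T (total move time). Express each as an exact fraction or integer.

v_max²/a_max = (7/2)²/(7/2) = 7/2
28 ≥ 7/2 ⇒ cruise phase
t_a = (7/2)/(7/2) = 1; v_peak = 7/2
d_cruise = 28 − 7/2 = 49/2; t_c = (49/2)/(7/2) = 7
T = 2·1 + 7 = 9

t_a=1 t_c=7 v_peak=7/2 T=9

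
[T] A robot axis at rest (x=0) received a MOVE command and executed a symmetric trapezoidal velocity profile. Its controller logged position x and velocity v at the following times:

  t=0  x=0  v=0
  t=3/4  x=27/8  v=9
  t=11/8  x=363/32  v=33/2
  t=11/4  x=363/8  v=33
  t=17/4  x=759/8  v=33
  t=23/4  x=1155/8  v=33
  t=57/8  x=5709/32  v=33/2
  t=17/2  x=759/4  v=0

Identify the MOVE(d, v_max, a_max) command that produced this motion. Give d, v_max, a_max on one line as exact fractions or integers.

final state: t=17/2, x=759/4, v=0 → d = 759/4
a_max = (9−0)/(3/4−0) = 12
max v = 33 over t∈[11/4,23/4] → v_max = 33
check: 33·(11/4+3) = 759/4 ✓

d=759/4 v_max=33 a_max=12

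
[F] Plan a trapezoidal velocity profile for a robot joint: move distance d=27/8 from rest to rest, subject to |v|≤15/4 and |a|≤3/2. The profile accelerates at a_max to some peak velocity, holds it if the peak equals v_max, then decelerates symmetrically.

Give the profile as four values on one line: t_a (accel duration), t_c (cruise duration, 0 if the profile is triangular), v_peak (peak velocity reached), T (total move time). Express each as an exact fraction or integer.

vₘ²/aₘ = (15/4)²/(3/2) = 75/8
27/8 < 75/8 → triangular
v_peak = √(27/8·3/2) = √(81/16) = 9/4
t_a = (9/4)/(3/2) = 3/2; t_c = 0
T = 2·3/2 = 3

t_a=3/2 t_c=0 v_peak=9/4 T=3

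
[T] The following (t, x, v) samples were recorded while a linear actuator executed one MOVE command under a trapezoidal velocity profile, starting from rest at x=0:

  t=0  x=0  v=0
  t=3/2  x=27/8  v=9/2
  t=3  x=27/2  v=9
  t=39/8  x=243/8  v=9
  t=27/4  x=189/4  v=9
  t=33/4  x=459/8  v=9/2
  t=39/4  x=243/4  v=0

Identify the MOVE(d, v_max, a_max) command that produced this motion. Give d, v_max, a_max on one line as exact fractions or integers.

d=243/4 v_max=9 a_max=3

final state: t=39/4, x=243/4, v=0 → d = 243/4
a_max = (9/2−0)/(3/2−0) = 3
max v = 9 over t∈[3,27/4] → v_max = 9
check: 9·(3+15/4) = 243/4 ✓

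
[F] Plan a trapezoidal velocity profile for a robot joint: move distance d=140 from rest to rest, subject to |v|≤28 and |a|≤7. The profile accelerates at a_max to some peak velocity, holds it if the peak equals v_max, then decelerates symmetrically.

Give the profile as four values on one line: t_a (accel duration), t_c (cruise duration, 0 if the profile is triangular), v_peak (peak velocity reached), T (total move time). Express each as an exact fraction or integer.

(v_max)²/a_max = 28²/7 = 112
140 ≥ 112 ⇒ cruise phase
t_a = 28/7 = 4; v_peak = 28
d_cruise = 140 − 112 = 28; t_c = 28/28 = 1
T = 2·4 + 1 = 9

t_a=4 t_c=1 v_peak=28 T=9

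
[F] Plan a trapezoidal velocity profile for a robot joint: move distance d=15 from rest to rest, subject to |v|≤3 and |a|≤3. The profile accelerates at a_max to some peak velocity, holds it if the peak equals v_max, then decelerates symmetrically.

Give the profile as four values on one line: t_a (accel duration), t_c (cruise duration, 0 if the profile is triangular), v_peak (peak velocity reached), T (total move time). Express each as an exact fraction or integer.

t_a=1 t_c=4 v_peak=3 T=6

(v_max)²/a_max = 3²/3 = 3
15 ≥ 3 ⇒ cruise phase
t_a = 3/3 = 1; v_peak = 3
d_cruise = 15 − 3 = 12; t_c = 12/3 = 4
T = 2·1 + 4 = 6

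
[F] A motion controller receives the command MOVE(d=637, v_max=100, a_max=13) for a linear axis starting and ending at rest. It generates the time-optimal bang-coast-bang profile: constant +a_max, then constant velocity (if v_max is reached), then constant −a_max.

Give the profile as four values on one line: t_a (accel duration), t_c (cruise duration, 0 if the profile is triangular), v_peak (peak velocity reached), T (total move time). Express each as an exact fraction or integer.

vₘ²/aₘ = 100²/13 = 10000/13
637 < 10000/13 → triangular
v_peak = √(637·13) = √8281 = 91
t_a = 91/13 = 7; t_c = 0
T = 2·7 = 14

t_a=7 t_c=0 v_peak=91 T=14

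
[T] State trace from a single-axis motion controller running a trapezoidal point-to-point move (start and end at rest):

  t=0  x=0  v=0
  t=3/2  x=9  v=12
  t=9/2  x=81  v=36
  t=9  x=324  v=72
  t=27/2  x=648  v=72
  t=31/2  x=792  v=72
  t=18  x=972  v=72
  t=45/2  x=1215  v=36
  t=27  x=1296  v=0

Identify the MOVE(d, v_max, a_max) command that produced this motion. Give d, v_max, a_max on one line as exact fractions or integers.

final state: t=27, x=1296, v=0 → d = 1296
a_max = (12−0)/(3/2−0) = 8
max v = 72 over t∈[9,18] → v_max = 72
check: 72·(9+9) = 1296 ✓

d=1296 v_max=72 a_max=8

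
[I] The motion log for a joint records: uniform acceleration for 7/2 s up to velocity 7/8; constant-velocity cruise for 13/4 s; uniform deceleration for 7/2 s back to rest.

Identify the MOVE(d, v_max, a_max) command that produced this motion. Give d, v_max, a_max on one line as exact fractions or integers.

d=189/32 v_max=7/8 a_max=1/4

a_max = (7/8)/(7/2) = 1/4
d_a = ½·7/8·7/2 = 49/32; d_c = 7/8·13/4 = 91/32
d = 2·49/32 + 91/32 = 189/32
t_c = 13/4 > 0 so v_max = 7/8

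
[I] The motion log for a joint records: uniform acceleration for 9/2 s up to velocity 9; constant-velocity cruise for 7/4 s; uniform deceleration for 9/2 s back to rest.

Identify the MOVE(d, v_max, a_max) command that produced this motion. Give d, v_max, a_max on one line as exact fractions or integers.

d=225/4 v_max=9 a_max=2

a_max = 9/(9/2) = 2
d_a = ½·9·9/2 = 81/4; d_c = 9·7/4 = 63/4
d = 2·81/4 + 63/4 = 225/4
t_c = 7/4 > 0 ⇒ limit active, v_max = 9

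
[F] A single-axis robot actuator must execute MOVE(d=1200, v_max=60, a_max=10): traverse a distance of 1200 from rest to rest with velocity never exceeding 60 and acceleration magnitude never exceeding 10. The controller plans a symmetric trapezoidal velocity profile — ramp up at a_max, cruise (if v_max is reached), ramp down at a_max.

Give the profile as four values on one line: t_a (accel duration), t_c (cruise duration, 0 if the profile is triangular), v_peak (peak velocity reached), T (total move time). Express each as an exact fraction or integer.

vₘ²/aₘ = 60²/10 = 360
1200 ≥ 360 ⇒ cruise phase
t_a = 60/10 = 6; v_peak = 60
d_cruise = 1200 − 360 = 840; t_c = 840/60 = 14
T = 2·6 + 14 = 26

t_a=6 t_c=14 v_peak=60 T=26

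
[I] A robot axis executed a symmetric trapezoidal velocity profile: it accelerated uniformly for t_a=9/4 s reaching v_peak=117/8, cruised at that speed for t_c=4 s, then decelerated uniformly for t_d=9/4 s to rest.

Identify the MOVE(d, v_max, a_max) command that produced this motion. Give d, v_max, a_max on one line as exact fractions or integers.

d=2925/32 v_max=117/8 a_max=13/2

a_max = (117/8)/(9/4) = 13/2
d_a = ½·117/8·9/4 = 1053/64; d_c = 117/8·4 = 117/2
d = 2·1053/64 + 117/2 = 2925/32
t_c = 4 > 0 ⇒ limit active, v_max = 117/8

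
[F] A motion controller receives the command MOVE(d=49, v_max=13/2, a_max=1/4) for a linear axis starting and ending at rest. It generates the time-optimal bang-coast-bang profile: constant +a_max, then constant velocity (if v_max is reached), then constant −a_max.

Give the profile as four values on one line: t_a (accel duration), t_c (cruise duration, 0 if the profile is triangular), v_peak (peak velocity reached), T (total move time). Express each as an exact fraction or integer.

(v_max)²/a_max = (13/2)²/(1/4) = 169
49 < 169 → triangular
v_peak = √(49·1/4) = √(49/4) = 7/2
t_a = (7/2)/(1/4) = 14; t_c = 0
T = 2·14 = 28

t_a=14 t_c=0 v_peak=7/2 T=28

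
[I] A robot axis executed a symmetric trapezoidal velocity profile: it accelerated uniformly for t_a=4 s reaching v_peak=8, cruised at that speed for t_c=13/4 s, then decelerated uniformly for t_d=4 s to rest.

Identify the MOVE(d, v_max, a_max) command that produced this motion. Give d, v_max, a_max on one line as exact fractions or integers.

d=58 v_max=8 a_max=2

a_max = 8/4 = 2
d_a = ½·8·4 = 16; d_c = 8·13/4 = 26
d = 2·16 + 26 = 58
t_c = 13/4 > 0 → v_max = v_peak = 8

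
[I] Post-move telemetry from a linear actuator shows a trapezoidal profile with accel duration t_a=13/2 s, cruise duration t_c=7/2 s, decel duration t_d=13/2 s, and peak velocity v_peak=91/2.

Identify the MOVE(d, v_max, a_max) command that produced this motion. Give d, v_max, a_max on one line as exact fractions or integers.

d=455 v_max=91/2 a_max=7

a_max = (91/2)/(13/2) = 7
d_a = ½·91/2·13/2 = 1183/8; d_c = 91/2·7/2 = 637/4
d = 2·1183/8 + 637/4 = 455
t_c = 7/2 > 0 ⇒ limit active, v_max = 91/2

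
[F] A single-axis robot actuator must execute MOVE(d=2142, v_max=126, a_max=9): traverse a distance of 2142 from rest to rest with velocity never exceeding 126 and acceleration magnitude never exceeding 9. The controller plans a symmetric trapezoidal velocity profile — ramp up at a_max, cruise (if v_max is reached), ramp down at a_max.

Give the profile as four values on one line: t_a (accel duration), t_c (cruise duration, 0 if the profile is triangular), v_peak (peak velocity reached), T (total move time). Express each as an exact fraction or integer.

v_max²/a_max = 126²/9 = 1764
2142 ≥ 1764 so v_max reached
t_a = 126/9 = 14; v_peak = 126
d_cruise = 2142 − 1764 = 378; t_c = 378/126 = 3
T = 2·14 + 3 = 31

t_a=14 t_c=3 v_peak=126 T=31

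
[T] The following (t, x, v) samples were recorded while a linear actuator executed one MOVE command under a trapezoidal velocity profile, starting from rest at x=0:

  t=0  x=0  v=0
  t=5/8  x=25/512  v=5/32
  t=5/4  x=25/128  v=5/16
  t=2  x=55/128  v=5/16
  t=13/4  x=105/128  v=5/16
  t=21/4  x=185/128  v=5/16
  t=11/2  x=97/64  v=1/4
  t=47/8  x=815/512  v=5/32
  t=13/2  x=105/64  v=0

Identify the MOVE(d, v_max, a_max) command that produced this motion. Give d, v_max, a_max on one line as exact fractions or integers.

d=105/64 v_max=5/16 a_max=1/4

final state: t=13/2, x=105/64, v=0 → d = 105/64
a_max = (5/32−0)/(5/8−0) = 1/4
max v = 5/16 over t∈[5/4,21/4] → v_max = 5/16
check: 5/16·(5/4+4) = 105/64 ✓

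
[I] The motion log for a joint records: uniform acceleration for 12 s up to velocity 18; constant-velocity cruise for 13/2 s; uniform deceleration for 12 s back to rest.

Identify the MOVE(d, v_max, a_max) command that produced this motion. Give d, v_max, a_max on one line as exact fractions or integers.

a_max = 18/12 = 3/2
d_a = ½·18·12 = 108; d_c = 18·13/2 = 117
d = 2·108 + 117 = 333
t_c = 13/2 > 0 ⇒ limit active, v_max = 18

d=333 v_max=18 a_max=3/2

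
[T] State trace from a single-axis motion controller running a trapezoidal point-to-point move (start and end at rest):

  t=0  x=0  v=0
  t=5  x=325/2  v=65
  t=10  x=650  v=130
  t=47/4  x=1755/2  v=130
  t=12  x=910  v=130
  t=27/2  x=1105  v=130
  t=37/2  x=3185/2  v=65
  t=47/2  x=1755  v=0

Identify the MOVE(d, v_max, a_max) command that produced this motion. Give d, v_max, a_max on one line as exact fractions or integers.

final state: t=47/2, x=1755, v=0 → d = 1755
a_max = (65−0)/(5−0) = 13
max v = 130 over t∈[10,27/2] → v_max = 130
check: 130·(10+7/2) = 1755 ✓

d=1755 v_max=130 a_max=13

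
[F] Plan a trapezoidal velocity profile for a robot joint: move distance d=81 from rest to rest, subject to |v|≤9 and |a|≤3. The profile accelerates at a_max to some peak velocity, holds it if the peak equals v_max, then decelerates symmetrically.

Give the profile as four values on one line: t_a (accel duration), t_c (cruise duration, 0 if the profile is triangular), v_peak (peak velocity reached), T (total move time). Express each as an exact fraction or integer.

(v_max)²/a_max = 9²/3 = 27
81 ≥ 27 ⇒ cruise phase
t_a = 9/3 = 3; v_peak = 9
d_cruise = 81 − 27 = 54; t_c = 54/9 = 6
T = 2·3 + 6 = 12

t_a=3 t_c=6 v_peak=9 T=12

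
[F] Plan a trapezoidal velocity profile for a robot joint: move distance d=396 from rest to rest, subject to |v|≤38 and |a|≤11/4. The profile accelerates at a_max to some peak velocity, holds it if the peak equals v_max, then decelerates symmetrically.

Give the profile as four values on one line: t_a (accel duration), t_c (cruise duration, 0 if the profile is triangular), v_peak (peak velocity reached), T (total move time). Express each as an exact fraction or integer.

v_max²/a_max = 38²/(11/4) = 5776/11
396 < 5776/11 → triangular
v_peak = √(396·11/4) = √1089 = 33
t_a = 33/(11/4) = 12; t_c = 0
T = 2·12 = 24

t_a=12 t_c=0 v_peak=33 T=24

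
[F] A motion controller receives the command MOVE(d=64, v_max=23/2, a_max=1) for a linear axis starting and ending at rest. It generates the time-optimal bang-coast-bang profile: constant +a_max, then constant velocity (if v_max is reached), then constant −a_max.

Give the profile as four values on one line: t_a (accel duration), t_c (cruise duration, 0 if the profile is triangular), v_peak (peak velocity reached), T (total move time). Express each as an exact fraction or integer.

vₘ²/aₘ = (23/2)²/1 = 529/4
64 < 529/4 ⇒ no cruise
v_peak = √(64·1) = √64 = 8
t_a = 8/1 = 8; t_c = 0
T = 2·8 = 16

t_a=8 t_c=0 v_peak=8 T=16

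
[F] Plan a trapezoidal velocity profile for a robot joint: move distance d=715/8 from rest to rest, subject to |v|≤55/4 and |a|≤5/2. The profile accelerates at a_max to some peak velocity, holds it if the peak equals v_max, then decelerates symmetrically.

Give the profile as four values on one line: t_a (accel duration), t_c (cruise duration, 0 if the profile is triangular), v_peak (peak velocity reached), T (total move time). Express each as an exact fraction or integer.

(v_max)²/a_max = (55/4)²/(5/2) = 605/8
715/8 ≥ 605/8 → trapezoidal
t_a = (55/4)/(5/2) = 11/2; v_peak = 55/4
d_cruise = 715/8 − 605/8 = 55/4; t_c = (55/4)/(55/4) = 1
T = 2·11/2 + 1 = 12

t_a=11/2 t_c=1 v_peak=55/4 T=12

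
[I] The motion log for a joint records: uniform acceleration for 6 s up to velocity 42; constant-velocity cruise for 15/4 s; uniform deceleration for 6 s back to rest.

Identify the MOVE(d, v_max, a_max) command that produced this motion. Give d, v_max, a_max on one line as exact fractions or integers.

a_max = 42/6 = 7
d_a = ½·42·6 = 126; d_c = 42·15/4 = 315/2
d = 2·126 + 315/2 = 819/2
t_c = 15/4 > 0 → v_max = v_peak = 42

d=819/2 v_max=42 a_max=7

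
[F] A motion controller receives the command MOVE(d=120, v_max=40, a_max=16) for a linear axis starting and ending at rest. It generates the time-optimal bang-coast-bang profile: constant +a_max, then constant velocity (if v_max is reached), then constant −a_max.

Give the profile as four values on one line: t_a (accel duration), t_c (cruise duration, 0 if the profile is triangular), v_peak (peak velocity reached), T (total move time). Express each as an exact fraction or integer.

t_a=5/2 t_c=1/2 v_peak=40 T=11/2

(v_max)²/a_max = 40²/16 = 100
120 ≥ 100 so v_max reached
t_a = 40/16 = 5/2; v_peak = 40
d_cruise = 120 − 100 = 20; t_c = 20/40 = 1/2
T = 2·5/2 + 1/2 = 11/2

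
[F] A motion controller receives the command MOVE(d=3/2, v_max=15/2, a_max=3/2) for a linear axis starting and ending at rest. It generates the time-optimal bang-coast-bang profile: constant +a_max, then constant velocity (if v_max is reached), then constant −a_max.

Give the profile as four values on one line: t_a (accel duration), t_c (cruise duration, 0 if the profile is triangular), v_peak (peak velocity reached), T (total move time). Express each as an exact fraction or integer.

t_a=1 t_c=0 v_peak=3/2 T=2

v_max²/a_max = (15/2)²/(3/2) = 75/2
3/2 < 75/2 ⇒ no cruise
v_peak = √(3/2·3/2) = √(9/4) = 3/2
t_a = (3/2)/(3/2) = 1; t_c = 0
T = 2·1 = 2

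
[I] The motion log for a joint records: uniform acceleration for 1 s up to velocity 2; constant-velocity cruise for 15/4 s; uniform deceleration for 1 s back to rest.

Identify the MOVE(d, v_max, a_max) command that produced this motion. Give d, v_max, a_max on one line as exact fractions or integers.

a_max = 2/1 = 2
d_a = ½·2·1 = 1; d_c = 2·15/4 = 15/2
d = 2·1 + 15/2 = 19/2
t_c = 15/4 > 0 so v_max = 2

d=19/2 v_max=2 a_max=2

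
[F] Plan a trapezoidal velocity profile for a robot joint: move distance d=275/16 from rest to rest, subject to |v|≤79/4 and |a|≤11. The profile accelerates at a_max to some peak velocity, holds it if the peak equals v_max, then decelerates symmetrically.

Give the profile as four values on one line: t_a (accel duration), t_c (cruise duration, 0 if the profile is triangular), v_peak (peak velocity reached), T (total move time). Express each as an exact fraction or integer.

t_a=5/4 t_c=0 v_peak=55/4 T=5/2

(v_max)²/a_max = (79/4)²/11 = 6241/176
275/16 < 6241/176 → triangular
v_peak = √(275/16·11) = √(3025/16) = 55/4
t_a = (55/4)/11 = 5/4; t_c = 0
T = 2·5/4 = 5/2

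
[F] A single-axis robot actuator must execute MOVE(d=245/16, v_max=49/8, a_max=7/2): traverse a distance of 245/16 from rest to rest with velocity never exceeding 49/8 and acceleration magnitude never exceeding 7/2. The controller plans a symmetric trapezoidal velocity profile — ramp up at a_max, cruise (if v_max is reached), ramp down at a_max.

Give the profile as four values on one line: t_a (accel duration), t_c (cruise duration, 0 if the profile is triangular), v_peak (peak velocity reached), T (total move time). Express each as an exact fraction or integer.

t_a=7/4 t_c=3/4 v_peak=49/8 T=17/4

v_max²/a_max = (49/8)²/(7/2) = 343/32
245/16 ≥ 343/32 ⇒ cruise phase
t_a = (49/8)/(7/2) = 7/4; v_peak = 49/8
d_cruise = 245/16 − 343/32 = 147/32; t_c = (147/32)/(49/8) = 3/4
T = 2·7/4 + 3/4 = 17/4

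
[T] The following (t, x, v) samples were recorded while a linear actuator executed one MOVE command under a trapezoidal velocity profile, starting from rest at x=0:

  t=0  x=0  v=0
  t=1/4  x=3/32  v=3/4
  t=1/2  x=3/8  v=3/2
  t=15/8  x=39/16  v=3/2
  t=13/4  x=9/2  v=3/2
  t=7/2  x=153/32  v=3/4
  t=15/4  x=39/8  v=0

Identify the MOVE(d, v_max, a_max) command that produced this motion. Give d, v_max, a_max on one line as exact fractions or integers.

final state: t=15/4, x=39/8, v=0 → d = 39/8
a_max = (3/4−0)/(1/4−0) = 3
max v = 3/2 over t∈[1/2,13/4] → v_max = 3/2
check: 3/2·(1/2+11/4) = 39/8 ✓

d=39/8 v_max=3/2 a_max=3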